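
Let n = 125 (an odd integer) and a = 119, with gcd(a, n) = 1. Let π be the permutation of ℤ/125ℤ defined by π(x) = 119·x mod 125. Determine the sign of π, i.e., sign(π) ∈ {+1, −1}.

+1

Start at x=4: 4 → 101 → 19 → 11 → 59 → 21 → 124 → … (one orbit).
Decompose π into cycles: lengths [50, 50, 10, 10, 2, 2, 1] (7 cycles, including the fixed point 0).
With 7 cycles on 125 points, sign = (−1)^{125−7} = +1.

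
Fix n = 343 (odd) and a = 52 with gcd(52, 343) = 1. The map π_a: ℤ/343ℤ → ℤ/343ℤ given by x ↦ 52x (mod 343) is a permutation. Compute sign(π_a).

Trace 325: π^k(325) = [325, 93, 34, 53, 12, 281, 206] for k=0..6.
Cycle lengths of π_52 on ℤ/343ℤ: [294, 42, 6, 1]; 4 cycles in total.
343 − 4 = 339 transpositions; sign(π) = (−1)^339 = -1.
Via Zolotarev, sign(π_{52}) = (52|343) = -1.

-1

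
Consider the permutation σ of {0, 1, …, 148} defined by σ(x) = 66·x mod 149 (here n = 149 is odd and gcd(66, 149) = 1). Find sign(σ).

Orbit of 140 under x↦66x: [140, 2, 132, 70, 1, 66, 35]… (length divides ord_149(66)).
Cycle type of π: 148 + 1; total 2 cycles.
With 2 cycles on 149 points, sign = (−1)^{149−2} = -1.

-1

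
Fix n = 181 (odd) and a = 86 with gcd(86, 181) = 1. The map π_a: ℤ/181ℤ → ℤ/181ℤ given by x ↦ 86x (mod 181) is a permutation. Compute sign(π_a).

-1

Trace 68: π^k(68) = [68, 56, 110, 48, 146, 67, 151] for k=0..6.
π_86 has 4 disjoint cycles with lengths [60, 60, 60, 1] on {0,…,180}.
4 cycles on 181: each ℓ→(−1)^(ℓ−1), product (−1)^177 = -1.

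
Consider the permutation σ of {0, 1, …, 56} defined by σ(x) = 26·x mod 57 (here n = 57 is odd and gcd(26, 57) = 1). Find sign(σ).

Start at x=26: 26 → 49 → 20 → 7 → 11 → 1 → 26 (one orbit).
14 cycles of lengths [6, 6, 6, 6, 6, 6, 3, 3, 3, 3, 3, 3, 2, 1].
sign(π) = (−1)^{n − #cycles} = (−1)^{57−14} = (−1)^43 = -1.
Zolotarev: (26|57) = -1, matching the cycle-count sign.

-1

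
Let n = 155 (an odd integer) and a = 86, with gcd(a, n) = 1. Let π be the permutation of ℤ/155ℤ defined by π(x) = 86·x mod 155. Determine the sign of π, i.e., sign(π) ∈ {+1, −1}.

Trace 136: π^k(136) = [136, 71, 61, 131, 106, 126, 141] for k=0..6.
Cycle lengths of π_86 on ℤ/155ℤ: [30, 30, 30, 30, 30, 1, 1, 1, 1, 1]; 10 cycles in total.
155 − 10 = 145 transpositions; sign(π) = (−1)^145 = -1.
Zolotarev: (86|155) = -1, matching the cycle-count sign.

-1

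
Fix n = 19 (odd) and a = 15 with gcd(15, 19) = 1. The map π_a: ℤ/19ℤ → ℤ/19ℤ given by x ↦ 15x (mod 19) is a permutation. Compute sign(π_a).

-1

Start at x=7: 7 → 10 → 17 → 8 → 6 → 14 → 1 → … (one orbit).
The orbit structure of x ↦ 15x mod 19: 2 orbits of sizes [18, 1].
2 cycles on 19: each ℓ→(−1)^(ℓ−1), product (−1)^17 = -1.
(15|19)_J = -1 (Zolotarev's lemma cross-check).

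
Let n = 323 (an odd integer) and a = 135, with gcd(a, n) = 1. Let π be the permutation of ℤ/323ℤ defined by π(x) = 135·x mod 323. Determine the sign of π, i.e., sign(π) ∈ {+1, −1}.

Start at x=186: 186 → 239 → 288 → 120 → 50 → 290 → 67 → … (one orbit).
Decompose π into cycles: lengths [18, 18, 18, 18, 18, 18, 18, 18, 18, 18, 18, 18, 18, 18, 18, 18, 18, 2, 2, 2, 2, 2, 2, 2, 2, 1] (26 cycles, including the fixed point 0).
323 − 26 = 297 transpositions; sign(π) = (−1)^297 = -1.
The Jacobi symbol (135|323) = -1 (Zolotarev) agrees.

-1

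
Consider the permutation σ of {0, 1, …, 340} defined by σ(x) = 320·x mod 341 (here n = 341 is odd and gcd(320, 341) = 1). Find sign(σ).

Start at x=45: 45 → 78 → 67 → 298 → 221 → 133 → 276 → … (one orbit).
33 cycles of lengths [15, 15, 15, 15, 15, 15, 15, 15, 15, 15, 15, 15, 15, 15, 15, 15, 15, 15, 15, 15, 15, 15, 1, 1, 1, 1, 1, 1, 1, 1, 1, 1, 1].
With 33 cycles on 341 points, sign = (−1)^{341−33} = +1.
Check: (320/341) = +1 by Zolotarev.

+1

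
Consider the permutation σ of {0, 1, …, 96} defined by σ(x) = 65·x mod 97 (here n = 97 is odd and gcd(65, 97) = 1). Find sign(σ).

Orbit of 79 under x↦65x: [79, 91, 95, 64, 86, 61, 85]… (length divides ord_97(65)).
Decompose π into cycles: lengths [48, 48, 1] (3 cycles, including the fixed point 0).
Σ(ℓ_i−1) = 97−3 = 94; sign = (−1)^94 = +1.
Check: (65/97) = +1 by Zolotarev.

+1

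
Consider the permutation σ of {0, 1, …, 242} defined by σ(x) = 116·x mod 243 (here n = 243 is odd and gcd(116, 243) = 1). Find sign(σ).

-1

Start at x=134: 134 → 235 → 44 → 1 → 116 → 91 → 107 → … (one orbit).
π_116 has 14 disjoint cycles with lengths [54, 54, 54, 18, 18, 18, 6, 6, 6, 2, 2, 2, 2, 1] on {0,…,242}.
243 − 14 = 229 transpositions; sign(π) = (−1)^229 = -1.
Via Zolotarev, sign(π_{116}) = (116|243) = -1.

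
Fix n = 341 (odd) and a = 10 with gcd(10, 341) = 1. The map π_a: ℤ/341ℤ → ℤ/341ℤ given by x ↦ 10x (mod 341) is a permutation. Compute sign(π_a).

-1

Start at x=144: 144 → 76 → 78 → 98 → 298 → 252 → 133 → … (one orbit).
The orbit structure of x ↦ 10x mod 341: 18 orbits of sizes [30, 30, 30, 30, 30, 30, 30, 30, 30, 30, 15, 15, 2, 2, 2, 2, 2, 1].
18 cycles on 341: each ℓ→(−1)^(ℓ−1), product (−1)^323 = -1.
Via Zolotarev, sign(π_{10}) = (10|341) = -1.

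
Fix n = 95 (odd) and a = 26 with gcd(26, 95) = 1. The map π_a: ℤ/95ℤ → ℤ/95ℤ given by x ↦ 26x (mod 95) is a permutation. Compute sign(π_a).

Trace 1: π^k(1) = [1, 26, 11] for k=0..2.
Decompose π into cycles: lengths [3, 3, 3, 3, 3, 3, 3, 3, 3, 3, 3, 3, 3, 3, 3, 3, 3, 3, 3, 3, 3, 3, 3, 3, 3, 3, 3, 3, 3, 3, 1, 1, 1, 1, 1] (35 cycles, including the fixed point 0).
95 − 35 = 60 transpositions; sign(π) = (−1)^60 = +1.
The Jacobi symbol (26|95) = +1 (Zolotarev) agrees.

+1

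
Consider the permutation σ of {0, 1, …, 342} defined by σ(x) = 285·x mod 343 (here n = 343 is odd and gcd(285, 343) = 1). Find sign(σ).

-1

Orbit of 155 under x↦285x: [155, 271, 60, 293, 156, 213, 337]… (length divides ord_343(285)).
π_285 has 4 disjoint cycles with lengths [294, 42, 6, 1] on {0,…,342}.
343 − 4 = 339 transpositions; sign(π) = (−1)^339 = -1.
Check: (285/343) = -1 by Zolotarev.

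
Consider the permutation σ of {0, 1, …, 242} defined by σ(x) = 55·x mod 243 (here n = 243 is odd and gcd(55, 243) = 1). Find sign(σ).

+1

Orbit of 55 under x↦55x: [55, 109, 163, 217, 28, 82, 136]… (length divides ord_243(55)).
63 cycles of lengths [9, 9, 9, 9, 9, 9, 9, 9, 9, 9, 9, 9, 9, 9, 9, 9, 9, 9, 3, 3, 3, 3, 3, 3, 3, 3, 3, 3, 3, 3, 3, 3, 3, 3, 3, 3, 1, 1, 1, 1, 1, 1, 1, 1, 1, 1, 1, 1, 1, 1, 1, 1, 1, 1, 1, 1, 1, 1, 1, 1, 1, 1, 1].
With 63 cycles on 243 points, sign = (−1)^{243−63} = +1.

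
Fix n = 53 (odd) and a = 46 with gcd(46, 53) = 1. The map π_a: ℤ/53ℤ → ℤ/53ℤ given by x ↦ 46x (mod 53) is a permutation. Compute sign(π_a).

Trace 36: π^k(36) = [36, 13, 15, 1, 46, 49, 28] for k=0..6.
π_46 has 5 disjoint cycles with lengths [13, 13, 13, 13, 1] on {0,…,52}.
5 cycles on 53: each ℓ→(−1)^(ℓ−1), product (−1)^48 = +1.
Zolotarev: (46|53) = +1, matching the cycle-count sign.

+1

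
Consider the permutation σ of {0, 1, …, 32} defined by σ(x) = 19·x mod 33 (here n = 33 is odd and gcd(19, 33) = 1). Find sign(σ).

-1

Trace 25: π^k(25) = [25, 13, 16, 7, 1, 19, 31] for k=0..6.
Decompose π into cycles: lengths [10, 10, 10, 1, 1, 1] (6 cycles, including the fixed point 0).
With 6 cycles on 33 points, sign = (−1)^{33−6} = -1.
The Jacobi symbol (19|33) = -1 (Zolotarev) agrees.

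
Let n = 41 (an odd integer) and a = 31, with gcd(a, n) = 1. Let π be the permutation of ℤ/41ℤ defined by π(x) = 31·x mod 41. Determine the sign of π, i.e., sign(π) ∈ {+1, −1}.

+1

Start at x=16: 16 → 4 → 1 → 31 → 18 → 25 → 37 → … (one orbit).
Decompose π into cycles: lengths [10, 10, 10, 10, 1] (5 cycles, including the fixed point 0).
5 cycles on 41: each ℓ→(−1)^(ℓ−1), product (−1)^36 = +1.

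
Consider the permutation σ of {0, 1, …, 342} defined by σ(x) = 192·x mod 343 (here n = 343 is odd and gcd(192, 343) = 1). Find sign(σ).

-1

Trace 220: π^k(220) = [220, 51, 188, 81, 117, 169, 206] for k=0..6.
Cycle lengths of π_192 on ℤ/343ℤ: [294, 42, 6, 1]; 4 cycles in total.
Σ(ℓ_i−1) = 343−4 = 339; sign = (−1)^339 = -1.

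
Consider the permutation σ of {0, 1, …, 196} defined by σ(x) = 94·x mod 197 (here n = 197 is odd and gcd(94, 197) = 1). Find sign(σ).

Trace 76: π^k(76) = [76, 52, 160, 68, 88, 195, 9] for k=0..6.
π_94 has 2 disjoint cycles with lengths [196, 1] on {0,…,196}.
2 cycles on 197: each ℓ→(−1)^(ℓ−1), product (−1)^195 = -1.
The Jacobi symbol (94|197) = -1 (Zolotarev) agrees.

-1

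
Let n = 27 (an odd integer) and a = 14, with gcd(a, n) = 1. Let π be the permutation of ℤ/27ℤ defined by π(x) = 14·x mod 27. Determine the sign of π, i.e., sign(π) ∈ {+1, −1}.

-1

Start at x=10: 10 → 5 → 16 → 8 → 4 → 2 → 1 → … (one orbit).
4 cycles of lengths [18, 6, 2, 1].
n − c = 27 − 4 = 23; sign = (−1)^23 = -1.
The Jacobi symbol (14|27) = -1 (Zolotarev) agrees.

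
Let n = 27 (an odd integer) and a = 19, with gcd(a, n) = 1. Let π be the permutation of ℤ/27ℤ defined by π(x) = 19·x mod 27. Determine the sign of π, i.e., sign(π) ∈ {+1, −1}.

+1

Start at x=10: 10 → 1 → 19 → 10 (one orbit).
Cycle type of π: 3×6 + 1×9; total 15 cycles.
sign(π) = (−1)^{n − #cycles} = (−1)^{27−15} = (−1)^12 = +1.
(19|27)_J = +1 (Zolotarev's lemma cross-check).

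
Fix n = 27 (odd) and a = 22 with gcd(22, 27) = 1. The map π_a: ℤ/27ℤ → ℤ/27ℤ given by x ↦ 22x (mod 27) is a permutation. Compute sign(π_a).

+1

Trace 4: π^k(4) = [4, 7, 19, 13, 16, 1, 22] for k=0..6.
The orbit structure of x ↦ 22x mod 27: 7 orbits of sizes [9, 9, 3, 3, 1, 1, 1].
With 7 cycles on 27 points, sign = (−1)^{27−7} = +1.
Check: (22/27) = +1 by Zolotarev.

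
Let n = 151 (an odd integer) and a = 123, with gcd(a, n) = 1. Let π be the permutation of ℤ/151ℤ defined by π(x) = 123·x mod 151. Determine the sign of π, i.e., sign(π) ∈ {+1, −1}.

Start at x=59: 59 → 9 → 50 → 110 → 91 → 19 → 72 → … (one orbit).
Cycle type of π: 25×6 + 1; total 7 cycles.
sign(π) = (−1)^{n − #cycles} = (−1)^{151−7} = (−1)^144 = +1.

+1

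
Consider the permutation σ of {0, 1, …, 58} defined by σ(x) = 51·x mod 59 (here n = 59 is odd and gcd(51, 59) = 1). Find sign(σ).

+1

Start at x=26: 26 → 28 → 12 → 22 → 1 → 51 → 5 → … (one orbit).
The orbit structure of x ↦ 51x mod 59: 3 orbits of sizes [29, 29, 1].
Σ(ℓ_i−1) = 59−3 = 56; sign = (−1)^56 = +1.
The Jacobi symbol (51|59) = +1 (Zolotarev) agrees.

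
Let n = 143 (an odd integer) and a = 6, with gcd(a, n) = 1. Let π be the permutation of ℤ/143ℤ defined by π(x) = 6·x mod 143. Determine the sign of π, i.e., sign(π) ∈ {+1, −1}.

+1

Orbit of 75 under x↦6x: [75, 21, 126, 41, 103, 46, 133]… (length divides ord_143(6)).
π_6 has 5 disjoint cycles with lengths [60, 60, 12, 10, 1] on {0,…,142}.
5 cycles on 143: each ℓ→(−1)^(ℓ−1), product (−1)^138 = +1.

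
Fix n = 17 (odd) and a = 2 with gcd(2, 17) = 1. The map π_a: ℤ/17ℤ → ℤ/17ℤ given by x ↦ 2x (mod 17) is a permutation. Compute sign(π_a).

Start at x=2: 2 → 4 → 8 → 16 → 15 → 13 → 9 → … (one orbit).
3 cycles of lengths [8, 8, 1].
17 − 3 = 14 transpositions; sign(π) = (−1)^14 = +1.

+1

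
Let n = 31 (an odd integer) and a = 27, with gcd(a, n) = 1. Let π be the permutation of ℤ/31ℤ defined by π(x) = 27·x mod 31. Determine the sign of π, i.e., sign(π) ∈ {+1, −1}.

-1

Orbit of 30 under x↦27x: [30, 4, 15, 2, 23, 1, 27]… (length divides ord_31(27)).
4 cycles of lengths [10, 10, 10, 1].
4 cycles on 31: each ℓ→(−1)^(ℓ−1), product (−1)^27 = -1.
(27|31)_J = -1 (Zolotarev's lemma cross-check).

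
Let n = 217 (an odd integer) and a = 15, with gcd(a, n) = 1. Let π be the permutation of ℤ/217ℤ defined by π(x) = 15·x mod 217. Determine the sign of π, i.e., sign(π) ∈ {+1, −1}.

Trace 190: π^k(190) = [190, 29, 1, 15, 8, 120, 64] for k=0..6.
28 cycles of lengths [10, 10, 10, 10, 10, 10, 10, 10, 10, 10, 10, 10, 10, 10, 10, 10, 10, 10, 10, 10, 10, 1, 1, 1, 1, 1, 1, 1].
With 28 cycles on 217 points, sign = (−1)^{217−28} = -1.
Via Zolotarev, sign(π_{15}) = (15|217) = -1.

-1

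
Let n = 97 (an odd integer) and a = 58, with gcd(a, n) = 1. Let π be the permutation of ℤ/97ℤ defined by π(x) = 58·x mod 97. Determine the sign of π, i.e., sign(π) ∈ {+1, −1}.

Trace 60: π^k(60) = [60, 85, 80, 81, 42, 11, 56] for k=0..6.
The orbit structure of x ↦ 58x mod 97: 2 orbits of sizes [96, 1].
97 − 2 = 95 transpositions; sign(π) = (−1)^95 = -1.
(58|97)_J = -1 (Zolotarev's lemma cross-check).

-1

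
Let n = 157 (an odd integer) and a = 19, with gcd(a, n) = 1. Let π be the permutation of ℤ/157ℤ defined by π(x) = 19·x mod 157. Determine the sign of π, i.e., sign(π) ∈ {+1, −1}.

+1

Orbit of 109 under x↦19x: [109, 30, 99, 154, 100, 16, 147]… (length divides ord_157(19)).
The orbit structure of x ↦ 19x mod 157: 5 orbits of sizes [39, 39, 39, 39, 1].
157 − 5 = 152 transpositions; sign(π) = (−1)^152 = +1.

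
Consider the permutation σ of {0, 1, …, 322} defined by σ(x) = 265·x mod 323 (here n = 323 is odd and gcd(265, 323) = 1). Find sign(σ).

+1

Trace 77: π^k(77) = [77, 56, 305, 75, 172, 37, 115] for k=0..6.
Cycle lengths of π_265 on ℤ/323ℤ: [16, 16, 16, 16, 16, 16, 16, 16, 16, 16, 16, 16, 16, 16, 16, 16, 16, 16, 16, 2, 2, 2, 2, 2, 2, 2, 2, 2, 1]; 29 cycles in total.
323 − 29 = 294 transpositions; sign(π) = (−1)^294 = +1.
Via Zolotarev, sign(π_{265}) = (265|323) = +1.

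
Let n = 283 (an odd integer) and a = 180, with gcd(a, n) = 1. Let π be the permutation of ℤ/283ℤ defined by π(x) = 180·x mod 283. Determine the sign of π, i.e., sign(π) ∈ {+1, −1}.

Orbit of 232 under x↦180x: [232, 159, 37, 151, 12, 179, 241]… (length divides ord_283(180)).
Cycle lengths of π_180 on ℤ/283ℤ: [282, 1]; 2 cycles in total.
sign(π) = (−1)^{n − #cycles} = (−1)^{283−2} = (−1)^281 = -1.

-1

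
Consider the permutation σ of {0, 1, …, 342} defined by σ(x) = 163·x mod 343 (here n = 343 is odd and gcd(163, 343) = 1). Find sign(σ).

+1

Start at x=46: 46 → 295 → 65 → 305 → 323 → 170 → 270 → … (one orbit).
7 cycles of lengths [147, 147, 21, 21, 3, 3, 1].
343 − 7 = 336 transpositions; sign(π) = (−1)^336 = +1.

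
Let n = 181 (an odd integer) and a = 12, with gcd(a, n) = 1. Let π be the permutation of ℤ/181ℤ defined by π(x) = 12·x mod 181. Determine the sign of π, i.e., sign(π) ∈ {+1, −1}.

+1

Orbit of 33 under x↦12x: [33, 34, 46, 9, 108, 29, 167]… (length divides ord_181(12)).
π_12 has 3 disjoint cycles with lengths [90, 90, 1] on {0,…,180}.
Σ(ℓ_i−1) = 181−3 = 178; sign = (−1)^178 = +1.
Via Zolotarev, sign(π_{12}) = (12|181) = +1.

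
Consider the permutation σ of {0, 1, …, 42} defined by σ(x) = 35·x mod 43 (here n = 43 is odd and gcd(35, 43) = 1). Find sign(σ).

Start at x=11: 11 → 41 → 16 → 1 → 35 → 21 → 4 → 11 (one orbit).
7 cycles of lengths [7, 7, 7, 7, 7, 7, 1].
n − c = 43 − 7 = 36; sign = (−1)^36 = +1.
Check: (35/43) = +1 by Zolotarev.

+1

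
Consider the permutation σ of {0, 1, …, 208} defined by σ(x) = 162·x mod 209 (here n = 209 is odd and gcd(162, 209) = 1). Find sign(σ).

+1

Trace 208: π^k(208) = [208, 47, 90, 159, 51, 111, 8] for k=0..6.
5 cycles of lengths [90, 90, 18, 10, 1].
With 5 cycles on 209 points, sign = (−1)^{209−5} = +1.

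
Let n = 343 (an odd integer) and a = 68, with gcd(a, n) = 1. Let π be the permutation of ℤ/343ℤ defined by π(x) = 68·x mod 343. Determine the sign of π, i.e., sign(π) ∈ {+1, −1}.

-1

Orbit of 117 under x↦68x: [117, 67, 97, 79, 227, 1, 68]… (length divides ord_343(68)).
π_68 has 16 disjoint cycles with lengths [42, 42, 42, 42, 42, 42, 42, 6, 6, 6, 6, 6, 6, 6, 6, 1] on {0,…,342}.
With 16 cycles on 343 points, sign = (−1)^{343−16} = -1.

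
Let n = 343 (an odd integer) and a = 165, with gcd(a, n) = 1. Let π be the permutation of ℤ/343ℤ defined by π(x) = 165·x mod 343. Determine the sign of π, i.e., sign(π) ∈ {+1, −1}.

Trace 177: π^k(177) = [177, 50, 18, 226, 246, 116, 275] for k=0..6.
π_165 has 31 disjoint cycles with lengths [21, 21, 21, 21, 21, 21, 21, 21, 21, 21, 21, 21, 21, 21, 3, 3, 3, 3, 3, 3, 3, 3, 3, 3, 3, 3, 3, 3, 3, 3, 1] on {0,…,342}.
Σ(ℓ_i−1) = 343−31 = 312; sign = (−1)^312 = +1.

+1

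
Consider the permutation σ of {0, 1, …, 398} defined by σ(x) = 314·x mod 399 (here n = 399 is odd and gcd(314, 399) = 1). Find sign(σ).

-1

Start at x=43: 43 → 335 → 253 → 41 → 106 → 167 → 169 → … (one orbit).
32 cycles of lengths [18, 18, 18, 18, 18, 18, 18, 18, 18, 18, 18, 18, 18, 18, 18, 18, 18, 18, 18, 18, 18, 2, 2, 2, 2, 2, 2, 2, 2, 2, 2, 1].
399 − 32 = 367 transpositions; sign(π) = (−1)^367 = -1.
Via Zolotarev, sign(π_{314}) = (314|399) = -1.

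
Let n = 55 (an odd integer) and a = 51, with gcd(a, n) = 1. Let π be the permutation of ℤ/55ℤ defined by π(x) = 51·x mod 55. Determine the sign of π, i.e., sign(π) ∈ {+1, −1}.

Trace 51: π^k(51) = [51, 16, 46, 36, 21, 26, 6] for k=0..6.
The orbit structure of x ↦ 51x mod 55: 10 orbits of sizes [10, 10, 10, 10, 10, 1, 1, 1, 1, 1].
10 cycles on 55: each ℓ→(−1)^(ℓ−1), product (−1)^45 = -1.
The Jacobi symbol (51|55) = -1 (Zolotarev) agrees.

-1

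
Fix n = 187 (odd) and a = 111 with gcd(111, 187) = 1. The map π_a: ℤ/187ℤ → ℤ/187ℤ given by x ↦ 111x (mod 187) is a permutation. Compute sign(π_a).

+1

Trace 155: π^k(155) = [155, 1, 111, 166, 100, 67, 144] for k=0..6.
Cycle type of π: 8×22 + 1×11; total 33 cycles.
sign(π) = (−1)^{n − #cycles} = (−1)^{187−33} = (−1)^154 = +1.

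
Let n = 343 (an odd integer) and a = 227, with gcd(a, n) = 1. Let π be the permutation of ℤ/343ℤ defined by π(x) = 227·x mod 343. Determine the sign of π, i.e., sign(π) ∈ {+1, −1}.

Start at x=264: 264 → 246 → 276 → 226 → 195 → 18 → 313 → … (one orbit).
π_227 has 16 disjoint cycles with lengths [42, 42, 42, 42, 42, 42, 42, 6, 6, 6, 6, 6, 6, 6, 6, 1] on {0,…,342}.
With 16 cycles on 343 points, sign = (−1)^{343−16} = -1.
Zolotarev: (227|343) = -1, matching the cycle-count sign.

-1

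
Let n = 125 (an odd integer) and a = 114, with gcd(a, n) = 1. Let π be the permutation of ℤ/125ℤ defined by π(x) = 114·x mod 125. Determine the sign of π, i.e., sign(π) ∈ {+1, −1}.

+1

Orbit of 101 under x↦114x: [101, 14, 96, 69, 116, 99, 36]… (length divides ord_125(114)).
π_114 has 7 disjoint cycles with lengths [50, 50, 10, 10, 2, 2, 1] on {0,…,124}.
125 − 7 = 118 transpositions; sign(π) = (−1)^118 = +1.
(114|125)_J = +1 (Zolotarev's lemma cross-check).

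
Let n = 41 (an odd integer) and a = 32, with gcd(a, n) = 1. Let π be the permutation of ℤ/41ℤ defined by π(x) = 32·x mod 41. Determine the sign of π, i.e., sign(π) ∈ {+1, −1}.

+1

Trace 1: π^k(1) = [1, 32, 40, 9] for k=0..3.
Decompose π into cycles: lengths [4, 4, 4, 4, 4, 4, 4, 4, 4, 4, 1] (11 cycles, including the fixed point 0).
With 11 cycles on 41 points, sign = (−1)^{41−11} = +1.
Zolotarev: (32|41) = +1, matching the cycle-count sign.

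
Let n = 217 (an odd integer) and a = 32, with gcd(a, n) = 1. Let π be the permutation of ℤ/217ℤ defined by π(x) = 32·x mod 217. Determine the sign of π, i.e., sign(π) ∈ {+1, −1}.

+1

Trace 32: π^k(32) = [32, 156, 1] for k=0..2.
93 cycles of lengths [3, 3, 3, 3, 3, 3, 3, 3, 3, 3, 3, 3, 3, 3, 3, 3, 3, 3, 3, 3, 3, 3, 3, 3, 3, 3, 3, 3, 3, 3, 3, 3, 3, 3, 3, 3, 3, 3, 3, 3, 3, 3, 3, 3, 3, 3, 3, 3, 3, 3, 3, 3, 3, 3, 3, 3, 3, 3, 3, 3, 3, 3, 1, 1, 1, 1, 1, 1, 1, 1, 1, 1, 1, 1, 1, 1, 1, 1, 1, 1, 1, 1, 1, 1, 1, 1, 1, 1, 1, 1, 1, 1, 1].
93 cycles on 217: each ℓ→(−1)^(ℓ−1), product (−1)^124 = +1.
Check: (32/217) = +1 by Zolotarev.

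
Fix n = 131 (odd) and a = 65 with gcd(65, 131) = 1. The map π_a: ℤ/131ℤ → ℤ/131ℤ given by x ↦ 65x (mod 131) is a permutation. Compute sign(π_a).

Orbit of 55 under x↦65x: [55, 38, 112, 75, 28, 117, 7]… (length divides ord_131(65)).
π_65 has 3 disjoint cycles with lengths [65, 65, 1] on {0,…,130}.
With 3 cycles on 131 points, sign = (−1)^{131−3} = +1.
Zolotarev: (65|131) = +1, matching the cycle-count sign.

+1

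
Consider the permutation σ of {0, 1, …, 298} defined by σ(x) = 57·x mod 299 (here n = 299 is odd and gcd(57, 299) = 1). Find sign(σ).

+1

Trace 12: π^k(12) = [12, 86, 118, 148, 64, 60, 131] for k=0..6.
Cycle type of π: 44×6 + 22 + 4×3 + 1; total 11 cycles.
299 − 11 = 288 transpositions; sign(π) = (−1)^288 = +1.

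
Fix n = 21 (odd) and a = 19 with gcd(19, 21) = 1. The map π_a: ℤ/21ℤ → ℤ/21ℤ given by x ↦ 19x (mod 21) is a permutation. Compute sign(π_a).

-1

Start at x=19: 19 → 4 → 13 → 16 → 10 → 1 → 19 (one orbit).
π_19 has 6 disjoint cycles with lengths [6, 6, 6, 1, 1, 1] on {0,…,20}.
sign(π) = (−1)^{n − #cycles} = (−1)^{21−6} = (−1)^15 = -1.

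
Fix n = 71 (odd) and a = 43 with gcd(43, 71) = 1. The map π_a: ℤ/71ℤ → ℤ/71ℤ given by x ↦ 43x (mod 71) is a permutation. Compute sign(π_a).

Orbit of 38 under x↦43x: [38, 1, 43, 3, 58, 9, 32]… (length divides ord_71(43)).
Cycle type of π: 35×2 + 1; total 3 cycles.
n − c = 71 − 3 = 68; sign = (−1)^68 = +1.
Zolotarev: (43|71) = +1, matching the cycle-count sign.

+1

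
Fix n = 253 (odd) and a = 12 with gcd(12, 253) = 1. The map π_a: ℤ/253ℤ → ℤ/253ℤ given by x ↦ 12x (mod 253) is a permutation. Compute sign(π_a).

+1

Start at x=144: 144 → 210 → 243 → 133 → 78 → 177 → 100 → … (one orbit).
The orbit structure of x ↦ 12x mod 253: 33 orbits of sizes [11, 11, 11, 11, 11, 11, 11, 11, 11, 11, 11, 11, 11, 11, 11, 11, 11, 11, 11, 11, 11, 11, 1, 1, 1, 1, 1, 1, 1, 1, 1, 1, 1].
Σ(ℓ_i−1) = 253−33 = 220; sign = (−1)^220 = +1.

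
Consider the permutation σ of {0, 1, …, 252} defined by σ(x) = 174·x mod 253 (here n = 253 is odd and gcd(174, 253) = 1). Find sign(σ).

Orbit of 144 under x↦174x: [144, 9, 48, 3, 16, 1, 174]… (length divides ord_253(174)).
π_174 has 9 disjoint cycles with lengths [55, 55, 55, 55, 11, 11, 5, 5, 1] on {0,…,252}.
sign(π) = (−1)^{n − #cycles} = (−1)^{253−9} = (−1)^244 = +1.
(174|253)_J = +1 (Zolotarev's lemma cross-check).

+1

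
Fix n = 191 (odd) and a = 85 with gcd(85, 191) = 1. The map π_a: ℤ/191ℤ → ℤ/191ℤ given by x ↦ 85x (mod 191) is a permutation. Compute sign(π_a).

Orbit of 67 under x↦85x: [67, 156, 81, 9, 1, 85, 158]… (length divides ord_191(85)).
Decompose π into cycles: lengths [95, 95, 1] (3 cycles, including the fixed point 0).
With 3 cycles on 191 points, sign = (−1)^{191−3} = +1.
Check: (85/191) = +1 by Zolotarev.

+1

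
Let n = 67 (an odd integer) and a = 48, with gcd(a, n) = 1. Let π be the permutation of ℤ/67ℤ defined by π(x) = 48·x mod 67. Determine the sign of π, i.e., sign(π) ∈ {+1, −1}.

Trace 41: π^k(41) = [41, 25, 61, 47, 45, 16, 31] for k=0..6.
2 cycles of lengths [66, 1].
Σ(ℓ_i−1) = 67−2 = 65; sign = (−1)^65 = -1.
Zolotarev: (48|67) = -1, matching the cycle-count sign.

-1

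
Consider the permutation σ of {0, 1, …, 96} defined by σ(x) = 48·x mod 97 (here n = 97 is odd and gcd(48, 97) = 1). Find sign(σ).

Trace 43: π^k(43) = [43, 27, 35, 31, 33, 32, 81] for k=0..6.
The orbit structure of x ↦ 48x mod 97: 3 orbits of sizes [48, 48, 1].
n − c = 97 − 3 = 94; sign = (−1)^94 = +1.
Check: (48/97) = +1 by Zolotarev.

+1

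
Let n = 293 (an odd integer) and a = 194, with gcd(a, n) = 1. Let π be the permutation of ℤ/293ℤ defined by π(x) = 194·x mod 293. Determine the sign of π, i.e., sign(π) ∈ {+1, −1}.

Start at x=281: 281 → 16 → 174 → 61 → 114 → 141 → 105 → … (one orbit).
Decompose π into cycles: lengths [292, 1] (2 cycles, including the fixed point 0).
With 2 cycles on 293 points, sign = (−1)^{293−2} = -1.

-1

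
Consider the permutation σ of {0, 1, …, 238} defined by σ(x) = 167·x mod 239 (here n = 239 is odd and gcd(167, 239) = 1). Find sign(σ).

-1

Trace 131: π^k(131) = [131, 128, 105, 88, 117, 180, 185] for k=0..6.
2 cycles of lengths [238, 1].
With 2 cycles on 239 points, sign = (−1)^{239−2} = -1.
Check: (167/239) = -1 by Zolotarev.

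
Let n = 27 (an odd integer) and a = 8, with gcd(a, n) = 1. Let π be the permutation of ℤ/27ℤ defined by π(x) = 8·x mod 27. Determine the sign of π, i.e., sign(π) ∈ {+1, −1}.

Orbit of 10 under x↦8x: [10, 26, 19, 17, 1, 8]… (length divides ord_27(8)).
Cycle lengths of π_8 on ℤ/27ℤ: [6, 6, 6, 2, 2, 2, 2, 1]; 8 cycles in total.
n − c = 27 − 8 = 19; sign = (−1)^19 = -1.

-1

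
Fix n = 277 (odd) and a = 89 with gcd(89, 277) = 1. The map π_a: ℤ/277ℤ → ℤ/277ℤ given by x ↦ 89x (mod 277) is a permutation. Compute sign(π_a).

+1

Trace 218: π^k(218) = [218, 12, 237, 41, 48, 117, 164] for k=0..6.
3 cycles of lengths [138, 138, 1].
With 3 cycles on 277 points, sign = (−1)^{277−3} = +1.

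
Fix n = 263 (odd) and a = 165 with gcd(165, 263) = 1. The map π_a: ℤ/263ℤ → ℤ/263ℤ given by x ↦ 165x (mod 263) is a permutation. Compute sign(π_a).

Start at x=228: 228 → 11 → 237 → 181 → 146 → 157 → 131 → … (one orbit).
Cycle lengths of π_165 on ℤ/263ℤ: [262, 1]; 2 cycles in total.
263 − 2 = 261 transpositions; sign(π) = (−1)^261 = -1.
The Jacobi symbol (165|263) = -1 (Zolotarev) agrees.

-1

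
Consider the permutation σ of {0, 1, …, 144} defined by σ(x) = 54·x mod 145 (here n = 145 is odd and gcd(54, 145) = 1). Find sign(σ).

+1

Start at x=139: 139 → 111 → 49 → 36 → 59 → 141 → 74 → … (one orbit).
The orbit structure of x ↦ 54x mod 145: 15 orbits of sizes [14, 14, 14, 14, 14, 14, 14, 14, 7, 7, 7, 7, 2, 2, 1].
With 15 cycles on 145 points, sign = (−1)^{145−15} = +1.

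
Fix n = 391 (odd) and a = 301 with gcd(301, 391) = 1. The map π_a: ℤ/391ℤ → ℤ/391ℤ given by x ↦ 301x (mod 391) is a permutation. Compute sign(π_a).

-1

Trace 39: π^k(39) = [39, 9, 363, 174, 371, 236, 265] for k=0..6.
6 cycles of lengths [176, 176, 16, 11, 11, 1].
391 − 6 = 385 transpositions; sign(π) = (−1)^385 = -1.
The Jacobi symbol (301|391) = -1 (Zolotarev) agrees.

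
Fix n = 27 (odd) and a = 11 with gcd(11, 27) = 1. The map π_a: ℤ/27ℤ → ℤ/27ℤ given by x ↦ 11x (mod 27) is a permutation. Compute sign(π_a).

-1

Start at x=10: 10 → 2 → 22 → 26 → 16 → 14 → 19 → … (one orbit).
π_11 has 4 disjoint cycles with lengths [18, 6, 2, 1] on {0,…,26}.
Σ(ℓ_i−1) = 27−4 = 23; sign = (−1)^23 = -1.
Via Zolotarev, sign(π_{11}) = (11|27) = -1.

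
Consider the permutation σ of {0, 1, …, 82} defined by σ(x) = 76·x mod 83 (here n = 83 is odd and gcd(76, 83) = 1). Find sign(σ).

Trace 74: π^k(74) = [74, 63, 57, 16, 54, 37, 73] for k=0..6.
Cycle lengths of π_76 on ℤ/83ℤ: [82, 1]; 2 cycles in total.
With 2 cycles on 83 points, sign = (−1)^{83−2} = -1.
Check: (76/83) = -1 by Zolotarev.

-1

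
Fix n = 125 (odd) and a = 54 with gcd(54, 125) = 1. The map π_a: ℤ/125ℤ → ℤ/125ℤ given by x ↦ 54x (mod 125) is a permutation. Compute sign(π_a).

+1

Trace 39: π^k(39) = [39, 106, 99, 96, 59, 61, 44] for k=0..6.
π_54 has 7 disjoint cycles with lengths [50, 50, 10, 10, 2, 2, 1] on {0,…,124}.
sign(π) = (−1)^{n − #cycles} = (−1)^{125−7} = (−1)^118 = +1.
Via Zolotarev, sign(π_{54}) = (54|125) = +1.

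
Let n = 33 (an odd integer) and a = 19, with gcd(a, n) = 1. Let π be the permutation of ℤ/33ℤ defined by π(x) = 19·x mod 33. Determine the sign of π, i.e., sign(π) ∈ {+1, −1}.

-1

Start at x=25: 25 → 13 → 16 → 7 → 1 → 19 → 31 → … (one orbit).
Decompose π into cycles: lengths [10, 10, 10, 1, 1, 1] (6 cycles, including the fixed point 0).
n − c = 33 − 6 = 27; sign = (−1)^27 = -1.
Check: (19/33) = -1 by Zolotarev.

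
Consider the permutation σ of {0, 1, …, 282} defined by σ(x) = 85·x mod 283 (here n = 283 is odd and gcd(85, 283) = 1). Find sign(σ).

Orbit of 85 under x↦85x: [85, 150, 15, 143, 269, 225, 164]… (length divides ord_283(85)).
Cycle lengths of π_85 on ℤ/283ℤ: [141, 141, 1]; 3 cycles in total.
3 cycles on 283: each ℓ→(−1)^(ℓ−1), product (−1)^280 = +1.
(85|283)_J = +1 (Zolotarev's lemma cross-check).

+1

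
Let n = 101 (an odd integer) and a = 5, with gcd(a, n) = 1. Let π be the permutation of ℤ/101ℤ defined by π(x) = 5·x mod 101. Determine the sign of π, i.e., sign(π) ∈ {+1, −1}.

+1

Start at x=87: 87 → 31 → 54 → 68 → 37 → 84 → 16 → … (one orbit).
The orbit structure of x ↦ 5x mod 101: 5 orbits of sizes [25, 25, 25, 25, 1].
With 5 cycles on 101 points, sign = (−1)^{101−5} = +1.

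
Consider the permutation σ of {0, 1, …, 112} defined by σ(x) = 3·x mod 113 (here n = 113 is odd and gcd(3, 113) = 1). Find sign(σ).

-1

Start at x=65: 65 → 82 → 20 → 60 → 67 → 88 → 38 → … (one orbit).
Decompose π into cycles: lengths [112, 1] (2 cycles, including the fixed point 0).
Σ(ℓ_i−1) = 113−2 = 111; sign = (−1)^111 = -1.
Check: (3/113) = -1 by Zolotarev.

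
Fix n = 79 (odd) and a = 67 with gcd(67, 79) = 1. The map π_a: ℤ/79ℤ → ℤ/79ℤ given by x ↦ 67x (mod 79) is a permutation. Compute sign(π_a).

Orbit of 46 under x↦67x: [46, 1, 67, 65, 10, 38, 18]… (length divides ord_79(67)).
7 cycles of lengths [13, 13, 13, 13, 13, 13, 1].
sign(π) = (−1)^{n − #cycles} = (−1)^{79−7} = (−1)^72 = +1.

+1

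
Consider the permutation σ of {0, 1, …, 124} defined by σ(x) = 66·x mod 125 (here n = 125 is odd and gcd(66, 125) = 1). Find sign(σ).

+1

Start at x=121: 121 → 111 → 76 → 16 → 56 → 71 → 61 → … (one orbit).
Cycle lengths of π_66 on ℤ/125ℤ: [25, 25, 25, 25, 5, 5, 5, 5, 1, 1, 1, 1, 1]; 13 cycles in total.
125 − 13 = 112 transpositions; sign(π) = (−1)^112 = +1.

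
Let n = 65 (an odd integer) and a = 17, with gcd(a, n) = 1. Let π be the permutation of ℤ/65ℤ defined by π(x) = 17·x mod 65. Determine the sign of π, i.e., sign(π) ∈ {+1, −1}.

-1

Orbit of 23 under x↦17x: [23, 1, 17, 29, 38, 61, 62]… (length divides ord_65(17)).
Decompose π into cycles: lengths [12, 12, 12, 12, 6, 6, 4, 1] (8 cycles, including the fixed point 0).
sign(π) = (−1)^{n − #cycles} = (−1)^{65−8} = (−1)^57 = -1.
Via Zolotarev, sign(π_{17}) = (17|65) = -1.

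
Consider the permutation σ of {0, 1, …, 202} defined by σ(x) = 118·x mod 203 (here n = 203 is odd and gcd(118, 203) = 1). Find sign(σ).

+1

Orbit of 118 under x↦118x: [118, 120, 153, 190, 90, 64, 41]… (length divides ord_203(118)).
The orbit structure of x ↦ 118x mod 203: 11 orbits of sizes [28, 28, 28, 28, 28, 28, 28, 2, 2, 2, 1].
sign(π) = (−1)^{n − #cycles} = (−1)^{203−11} = (−1)^192 = +1.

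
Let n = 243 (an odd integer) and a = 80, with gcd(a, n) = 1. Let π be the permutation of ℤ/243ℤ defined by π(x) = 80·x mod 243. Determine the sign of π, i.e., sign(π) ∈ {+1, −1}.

Start at x=80: 80 → 82 → 242 → 163 → 161 → 1 → 80 (one orbit).
Cycle lengths of π_80 on ℤ/243ℤ: [6, 6, 6, 6, 6, 6, 6, 6, 6, 6, 6, 6, 6, 6, 6, 6, 6, 6, 6, 6, 6, 6, 6, 6, 6, 6, 6, 2, 2, 2, 2, 2, 2, 2, 2, 2, 2, 2, 2, 2, 2, 2, 2, 2, 2, 2, 2, 2, 2, 2, 2, 2, 2, 2, 2, 2, 2, 2, 2, 2, 2, 2, 2, 2, 2, 2, 2, 1]; 68 cycles in total.
243 − 68 = 175 transpositions; sign(π) = (−1)^175 = -1.
Check: (80/243) = -1 by Zolotarev.

-1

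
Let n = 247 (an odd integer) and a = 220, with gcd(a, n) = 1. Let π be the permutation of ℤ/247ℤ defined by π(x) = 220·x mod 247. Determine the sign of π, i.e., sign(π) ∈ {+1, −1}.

Start at x=64: 64 → 1 → 220 → 235 → 77 → 144 → 64 (one orbit).
49 cycles of lengths [6, 6, 6, 6, 6, 6, 6, 6, 6, 6, 6, 6, 6, 6, 6, 6, 6, 6, 6, 6, 6, 6, 6, 6, 6, 6, 6, 6, 6, 6, 6, 6, 6, 6, 6, 6, 3, 3, 3, 3, 3, 3, 2, 2, 2, 2, 2, 2, 1].
247 − 49 = 198 transpositions; sign(π) = (−1)^198 = +1.
(220|247)_J = +1 (Zolotarev's lemma cross-check).

+1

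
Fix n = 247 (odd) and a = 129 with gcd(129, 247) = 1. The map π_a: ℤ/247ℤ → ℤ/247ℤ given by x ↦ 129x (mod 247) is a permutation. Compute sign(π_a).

Orbit of 12 under x↦129x: [12, 66, 116, 144, 51, 157, 246]… (length divides ord_247(129)).
20 cycles of lengths [18, 18, 18, 18, 18, 18, 18, 18, 18, 18, 18, 18, 18, 2, 2, 2, 2, 2, 2, 1].
20 cycles on 247: each ℓ→(−1)^(ℓ−1), product (−1)^227 = -1.
Zolotarev: (129|247) = -1, matching the cycle-count sign.

-1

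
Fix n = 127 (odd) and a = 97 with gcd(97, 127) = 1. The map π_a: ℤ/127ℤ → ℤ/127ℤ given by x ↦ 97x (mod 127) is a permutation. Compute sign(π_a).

Trace 51: π^k(51) = [51, 121, 53, 61, 75, 36, 63] for k=0..6.
Cycle lengths of π_97 on ℤ/127ℤ: [126, 1]; 2 cycles in total.
With 2 cycles on 127 points, sign = (−1)^{127−2} = -1.

-1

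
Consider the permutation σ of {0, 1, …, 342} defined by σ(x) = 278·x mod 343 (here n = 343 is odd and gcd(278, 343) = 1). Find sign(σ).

-1

Orbit of 37 under x↦278x: [37, 339, 260, 250, 214, 153, 2]… (length divides ord_343(278)).
Cycle lengths of π_278 on ℤ/343ℤ: [294, 42, 6, 1]; 4 cycles in total.
n − c = 343 − 4 = 339; sign = (−1)^339 = -1.
Zolotarev: (278|343) = -1, matching the cycle-count sign.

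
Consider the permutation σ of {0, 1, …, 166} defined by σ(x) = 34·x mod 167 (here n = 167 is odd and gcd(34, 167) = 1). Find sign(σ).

Start at x=109: 109 → 32 → 86 → 85 → 51 → 64 → 5 → … (one orbit).
π_34 has 2 disjoint cycles with lengths [166, 1] on {0,…,166}.
With 2 cycles on 167 points, sign = (−1)^{167−2} = -1.

-1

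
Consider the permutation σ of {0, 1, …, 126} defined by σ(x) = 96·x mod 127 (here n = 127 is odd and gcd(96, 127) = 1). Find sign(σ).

-1

Start at x=108: 108 → 81 → 29 → 117 → 56 → 42 → 95 → … (one orbit).
Cycle type of π: 126 + 1; total 2 cycles.
With 2 cycles on 127 points, sign = (−1)^{127−2} = -1.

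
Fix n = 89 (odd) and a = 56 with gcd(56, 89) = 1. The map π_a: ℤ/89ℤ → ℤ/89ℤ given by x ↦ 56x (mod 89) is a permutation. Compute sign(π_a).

Start at x=84: 84 → 76 → 73 → 83 → 20 → 52 → 64 → … (one orbit).
Decompose π into cycles: lengths [88, 1] (2 cycles, including the fixed point 0).
2 cycles on 89: each ℓ→(−1)^(ℓ−1), product (−1)^87 = -1.
Via Zolotarev, sign(π_{56}) = (56|89) = -1.

-1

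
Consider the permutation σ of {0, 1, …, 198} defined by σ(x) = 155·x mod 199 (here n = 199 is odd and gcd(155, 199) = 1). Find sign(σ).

Start at x=25: 25 → 94 → 43 → 98 → 66 → 81 → 18 → … (one orbit).
Cycle type of π: 99×2 + 1; total 3 cycles.
Σ(ℓ_i−1) = 199−3 = 196; sign = (−1)^196 = +1.
Check: (155/199) = +1 by Zolotarev.

+1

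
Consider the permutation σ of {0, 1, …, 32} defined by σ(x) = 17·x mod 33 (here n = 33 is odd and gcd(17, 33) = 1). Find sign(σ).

Orbit of 2 under x↦17x: [2, 1, 17, 25, 29, 31, 32]… (length divides ord_33(17)).
Cycle lengths of π_17 on ℤ/33ℤ: [10, 10, 10, 2, 1]; 5 cycles in total.
33 − 5 = 28 transpositions; sign(π) = (−1)^28 = +1.

+1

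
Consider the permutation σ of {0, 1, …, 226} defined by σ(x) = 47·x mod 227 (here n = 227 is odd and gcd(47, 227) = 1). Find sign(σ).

Trace 141: π^k(141) = [141, 44, 25, 40, 64, 57, 182] for k=0..6.
Cycle type of π: 113×2 + 1; total 3 cycles.
sign(π) = (−1)^{n − #cycles} = (−1)^{227−3} = (−1)^224 = +1.
Check: (47/227) = +1 by Zolotarev.

+1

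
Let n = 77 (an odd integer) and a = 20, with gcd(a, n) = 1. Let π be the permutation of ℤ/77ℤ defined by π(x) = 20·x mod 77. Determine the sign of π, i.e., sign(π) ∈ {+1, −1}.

Trace 36: π^k(36) = [36, 27, 1, 20, 15, 69, 71] for k=0..6.
π_20 has 12 disjoint cycles with lengths [10, 10, 10, 10, 10, 10, 5, 5, 2, 2, 2, 1] on {0,…,76}.
sign(π) = (−1)^{n − #cycles} = (−1)^{77−12} = (−1)^65 = -1.
Zolotarev: (20|77) = -1, matching the cycle-count sign.

-1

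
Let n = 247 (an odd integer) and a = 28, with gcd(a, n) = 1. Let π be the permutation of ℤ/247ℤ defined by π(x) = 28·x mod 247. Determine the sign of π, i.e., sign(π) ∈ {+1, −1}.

Orbit of 111 under x↦28x: [111, 144, 80, 17, 229, 237, 214]… (length divides ord_247(28)).
Cycle type of π: 36×6 + 12 + 9×2 + 1; total 10 cycles.
n − c = 247 − 10 = 237; sign = (−1)^237 = -1.
(28|247)_J = -1 (Zolotarev's lemma cross-check).

-1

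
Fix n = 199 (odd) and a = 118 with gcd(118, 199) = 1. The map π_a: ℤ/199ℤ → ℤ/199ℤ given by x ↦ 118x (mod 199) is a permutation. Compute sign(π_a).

Start at x=50: 50 → 129 → 98 → 22 → 9 → 67 → 145 → … (one orbit).
Decompose π into cycles: lengths [198, 1] (2 cycles, including the fixed point 0).
sign(π) = (−1)^{n − #cycles} = (−1)^{199−2} = (−1)^197 = -1.
Check: (118/199) = -1 by Zolotarev.

-1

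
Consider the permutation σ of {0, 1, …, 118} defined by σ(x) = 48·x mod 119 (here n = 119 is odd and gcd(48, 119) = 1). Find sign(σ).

Start at x=8: 8 → 27 → 106 → 90 → 36 → 62 → 1 → … (one orbit).
π_48 has 11 disjoint cycles with lengths [16, 16, 16, 16, 16, 16, 16, 2, 2, 2, 1] on {0,…,118}.
n − c = 119 − 11 = 108; sign = (−1)^108 = +1.
The Jacobi symbol (48|119) = +1 (Zolotarev) agrees.

+1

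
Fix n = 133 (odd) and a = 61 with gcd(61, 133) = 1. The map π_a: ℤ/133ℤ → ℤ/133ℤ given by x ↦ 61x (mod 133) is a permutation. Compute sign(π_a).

Orbit of 73 under x↦61x: [73, 64, 47, 74, 125, 44, 24]… (length divides ord_133(61)).
10 cycles of lengths [18, 18, 18, 18, 18, 18, 9, 9, 6, 1].
10 cycles on 133: each ℓ→(−1)^(ℓ−1), product (−1)^123 = -1.
Zolotarev: (61|133) = -1, matching the cycle-count sign.

-1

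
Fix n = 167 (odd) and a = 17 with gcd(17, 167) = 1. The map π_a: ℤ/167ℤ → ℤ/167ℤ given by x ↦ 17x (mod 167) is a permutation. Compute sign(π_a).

Orbit of 97 under x↦17x: [97, 146, 144, 110, 33, 60, 18]… (length divides ord_167(17)).
Cycle lengths of π_17 on ℤ/167ℤ: [166, 1]; 2 cycles in total.
2 cycles on 167: each ℓ→(−1)^(ℓ−1), product (−1)^165 = -1.

-1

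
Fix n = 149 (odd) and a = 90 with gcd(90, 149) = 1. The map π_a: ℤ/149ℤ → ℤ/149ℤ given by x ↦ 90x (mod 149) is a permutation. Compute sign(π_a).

-1

Trace 39: π^k(39) = [39, 83, 20, 12, 37, 52, 61] for k=0..6.
The orbit structure of x ↦ 90x mod 149: 2 orbits of sizes [148, 1].
2 cycles on 149: each ℓ→(−1)^(ℓ−1), product (−1)^147 = -1.
Check: (90/149) = -1 by Zolotarev.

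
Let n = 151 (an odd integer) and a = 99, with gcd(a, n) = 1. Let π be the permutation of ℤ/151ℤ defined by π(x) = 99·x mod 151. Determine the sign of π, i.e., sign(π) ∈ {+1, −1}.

+1

Trace 72: π^k(72) = [72, 31, 49, 19, 69, 36, 91] for k=0..6.
π_99 has 3 disjoint cycles with lengths [75, 75, 1] on {0,…,150}.
Σ(ℓ_i−1) = 151−3 = 148; sign = (−1)^148 = +1.
Via Zolotarev, sign(π_{99}) = (99|151) = +1.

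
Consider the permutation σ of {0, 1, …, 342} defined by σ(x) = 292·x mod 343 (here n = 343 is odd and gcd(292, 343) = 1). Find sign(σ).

-1

Trace 1: π^k(1) = [1, 292, 200, 90, 212, 164, 211] for k=0..6.
4 cycles of lengths [294, 42, 6, 1].
343 − 4 = 339 transpositions; sign(π) = (−1)^339 = -1.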